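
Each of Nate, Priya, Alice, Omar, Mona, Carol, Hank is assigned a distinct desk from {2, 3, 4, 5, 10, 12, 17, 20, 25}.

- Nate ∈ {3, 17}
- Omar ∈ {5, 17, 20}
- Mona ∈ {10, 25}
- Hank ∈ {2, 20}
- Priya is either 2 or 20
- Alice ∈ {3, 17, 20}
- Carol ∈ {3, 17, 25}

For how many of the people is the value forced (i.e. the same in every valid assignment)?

Among the 7 variables, 5 fits only Omar (and all 7 values in {2, 3, 5, 10, 17, 20, 25} must be used), so Omar = 5.
The 6 still-open variables together cover exactly {2, 3, 10, 17, 20, 25} — 6 values for 6 variables — and 10 appears only in Mona's list, so Mona = 10.
The 5 still-open variables draw from only 5 values {2, 3, 17, 20, 25}, so each is used; only Carol can be 25, hence Carol = 25.
The 2 variables Priya and Hank are confined to {2, 20}, which locks those values in; drop them from Alice.
Determined: Omar=5, Mona=10, Carol=25. The other people each still have more than one consistent value. That makes 3.

3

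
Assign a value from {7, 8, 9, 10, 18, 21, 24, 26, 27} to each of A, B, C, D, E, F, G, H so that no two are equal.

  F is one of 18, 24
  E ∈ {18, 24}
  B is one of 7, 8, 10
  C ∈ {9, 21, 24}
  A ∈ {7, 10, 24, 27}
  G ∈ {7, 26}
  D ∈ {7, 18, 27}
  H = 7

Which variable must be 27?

D

H must be 7 (only option left). So A, B, D, G can't be 7.
G must be 26 (only option left).
E and F share exactly the 2 values {18, 24}; by pigeonhole those values go to them, so strike 18, 24 from A, C, D.
So 27 goes to D.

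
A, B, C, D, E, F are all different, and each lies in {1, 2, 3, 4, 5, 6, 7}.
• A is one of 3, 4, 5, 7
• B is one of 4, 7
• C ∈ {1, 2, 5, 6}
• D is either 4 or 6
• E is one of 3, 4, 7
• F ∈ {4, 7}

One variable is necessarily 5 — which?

A

B and F share exactly the 2 values {4, 7}; by pigeonhole those values go to them, so strike 4, 7 from A, D, E.
D's domain is down to {6}, so D = 6. Strike 6 from C.
That leaves E = 3. So A can't be 3.
So 5 goes to A.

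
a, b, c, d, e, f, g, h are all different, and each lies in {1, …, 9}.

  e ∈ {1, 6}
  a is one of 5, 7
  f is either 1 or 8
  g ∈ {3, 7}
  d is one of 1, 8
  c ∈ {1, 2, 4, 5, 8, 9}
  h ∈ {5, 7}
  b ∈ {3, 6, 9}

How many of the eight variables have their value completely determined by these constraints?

The 2 variables a and h are confined to {5, 7}, which locks those values in; drop them from c, g.
That leaves g = 3. Remove 3 from b.
The 2 variables d and f are confined to {1, 8}, which locks those values in; drop them from c, e.
That leaves e = 6. Eliminate 6 elsewhere: b.
That leaves b = 9. Strike 9 from c.
Determined: b=9, e=6, g=3. The other variables each still have more than one consistent value. That makes 3.

3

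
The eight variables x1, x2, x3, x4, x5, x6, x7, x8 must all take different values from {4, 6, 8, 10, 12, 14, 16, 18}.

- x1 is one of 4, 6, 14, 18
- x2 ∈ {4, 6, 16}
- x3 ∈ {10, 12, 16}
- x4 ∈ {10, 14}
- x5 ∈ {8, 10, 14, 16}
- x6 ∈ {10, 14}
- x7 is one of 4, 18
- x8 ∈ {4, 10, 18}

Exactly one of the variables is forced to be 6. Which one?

x1

The 8 variables draw from only 8 values {4, 6, 8, 10, 12, 14, 16, 18}, so each is used; only x5 can be 8, hence x5 = 8.
Among the 7 still-open variables, 12 fits only x3 (and all 7 values in {4, 6, 10, 12, 14, 16, 18} must be used), so x3 = 12.
Among the 6 still-open variables, 16 fits only x2 (and all 6 values in {4, 6, 10, 14, 16, 18} must be used), so x2 = 16.
Among the 5 still-open variables, 6 fits only x1 (and all 5 values in {4, 6, 10, 14, 18} must be used), so x1 = 6.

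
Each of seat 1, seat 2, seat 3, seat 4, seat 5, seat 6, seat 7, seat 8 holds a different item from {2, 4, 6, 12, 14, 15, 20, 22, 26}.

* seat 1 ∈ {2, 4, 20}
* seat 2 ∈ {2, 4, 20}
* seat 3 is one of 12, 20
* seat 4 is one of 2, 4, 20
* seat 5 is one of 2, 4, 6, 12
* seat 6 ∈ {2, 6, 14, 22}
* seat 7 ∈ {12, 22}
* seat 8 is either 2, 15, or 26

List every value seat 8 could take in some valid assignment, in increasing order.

The 3 variables seat 1, seat 2, seat 4 are confined to {2, 4, 20}, which locks those values in; drop them from seat 3, seat 5, seat 6, seat 8.
That leaves seat 3 = 12. So seat 5, seat 7 can't be 12.
seat 5's domain is down to {6}, so seat 5 = 6. Eliminate 6 elsewhere: seat 6.
seat 7 has just one choice, so seat 7 = 22. Eliminate 22 elsewhere: seat 6.
seat 6 has just one choice, so seat 6 = 14.
No further eliminations apply; seat 8 can still be any of 15, 26.

15, 26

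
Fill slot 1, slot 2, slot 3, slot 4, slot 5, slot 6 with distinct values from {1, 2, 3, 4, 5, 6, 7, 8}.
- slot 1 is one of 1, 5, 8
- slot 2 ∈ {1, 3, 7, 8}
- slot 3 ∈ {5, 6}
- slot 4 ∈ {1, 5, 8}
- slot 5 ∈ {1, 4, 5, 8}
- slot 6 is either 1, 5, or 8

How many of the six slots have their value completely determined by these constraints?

2

slot 1, slot 4, slot 6 share exactly the 3 values {1, 5, 8}; by pigeonhole those values go to them, so strike 1, 5, 8 from slot 2, slot 3, slot 5.
slot 3's domain is down to {6}, so slot 3 = 6.
slot 5 has just one choice, so slot 5 = 4.
Determined: slot 3=6, slot 5=4. The other slots each still have more than one consistent value. That makes 2.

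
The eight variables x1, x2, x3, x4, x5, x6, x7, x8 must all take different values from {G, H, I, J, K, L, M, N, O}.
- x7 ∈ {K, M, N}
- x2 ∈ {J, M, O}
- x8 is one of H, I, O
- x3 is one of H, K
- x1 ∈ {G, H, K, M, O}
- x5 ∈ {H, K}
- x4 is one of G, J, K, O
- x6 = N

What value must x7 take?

x6 must be N (only option left). So x7 can't be N.
The 7 still-open variables together cover exactly {G, H, I, J, K, M, O} — 7 values for 7 variables — and I appears only in x8's list, so x8 = I.
The 2 variables x3 and x5 are confined to {H, K}, which locks those values in; drop them from x1, x4, x7.
So x7 = M.

M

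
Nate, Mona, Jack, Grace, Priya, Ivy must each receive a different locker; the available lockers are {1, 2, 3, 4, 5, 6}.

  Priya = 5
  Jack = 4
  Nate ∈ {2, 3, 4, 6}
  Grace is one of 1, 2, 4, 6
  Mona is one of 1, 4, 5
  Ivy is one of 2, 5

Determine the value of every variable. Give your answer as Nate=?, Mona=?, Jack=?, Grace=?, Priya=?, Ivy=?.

Jack has just one choice, so Jack = 4. So Nate, Mona, Grace can't be 4.
That leaves Priya = 5. Eliminate 5 elsewhere: Mona, Ivy.
Ivy must be 2 (only option left). Eliminate 2 elsewhere: Nate, Grace.
Mona's domain is down to {1}, so Mona = 1. Strike 1 from Grace.
That leaves Grace = 6. So Nate can't be 6.
Nate's domain is down to {3}, so Nate = 3.

Nate=3, Mona=1, Jack=4, Grace=6, Priya=5, Ivy=2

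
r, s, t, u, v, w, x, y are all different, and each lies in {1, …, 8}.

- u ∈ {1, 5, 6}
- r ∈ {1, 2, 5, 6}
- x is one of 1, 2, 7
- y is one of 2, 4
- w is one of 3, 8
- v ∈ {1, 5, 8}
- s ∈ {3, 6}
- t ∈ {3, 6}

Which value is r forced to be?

2

The 8 variables together cover exactly {1, 2, 3, 4, 5, 6, 7, 8} — 8 values for 8 variables — and 4 appears only in y's list, so y = 4.
The 7 still-open variables together cover exactly {1, 2, 3, 5, 6, 7, 8} — 7 values for 7 variables — and 7 appears only in x's list, so x = 7.
The 6 still-open variables draw from only 6 values {1, 2, 3, 5, 6, 8}, so each is used; only r can be 2, hence r = 2.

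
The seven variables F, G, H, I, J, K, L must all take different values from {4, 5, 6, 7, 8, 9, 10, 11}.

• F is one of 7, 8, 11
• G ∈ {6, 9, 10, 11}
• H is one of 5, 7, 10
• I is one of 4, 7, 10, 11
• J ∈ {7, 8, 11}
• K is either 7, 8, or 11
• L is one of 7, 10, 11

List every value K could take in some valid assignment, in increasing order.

7, 8, 11

The 3 variables F, J, K are confined to {7, 8, 11}, which locks those values in; drop them from G, H, I, L.
L must be 10 (only option left). Remove 10 from G, H, I.
H must be 5 (only option left).
I's domain is down to {4}, so I = 4.
No further eliminations apply; K can still be any of 7, 8, 11.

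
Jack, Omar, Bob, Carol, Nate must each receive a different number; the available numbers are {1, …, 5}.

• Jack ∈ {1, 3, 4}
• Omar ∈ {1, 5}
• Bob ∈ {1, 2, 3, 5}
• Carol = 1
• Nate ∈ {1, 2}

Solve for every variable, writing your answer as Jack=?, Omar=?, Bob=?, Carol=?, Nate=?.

Carol's domain is down to {1}, so Carol = 1. So Jack, Omar, Bob, Nate can't be 1.
Nate has just one choice, so Nate = 2. Strike 2 from Bob.
Omar must be 5 (only option left). So Bob can't be 5.
Bob's domain is down to {3}, so Bob = 3. Eliminate 3 elsewhere: Jack.
Jack has just one choice, so Jack = 4.

Jack=4, Omar=5, Bob=3, Carol=1, Nate=2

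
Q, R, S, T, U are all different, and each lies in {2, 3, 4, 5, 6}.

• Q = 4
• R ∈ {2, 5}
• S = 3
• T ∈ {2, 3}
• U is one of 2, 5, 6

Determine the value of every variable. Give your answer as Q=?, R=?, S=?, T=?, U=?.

Q=4, R=5, S=3, T=2, U=6

Q has just one choice, so Q = 4.
S has just one choice, so S = 3. So T can't be 3.
T has just one choice, so T = 2. Remove 2 from R, U.
R has just one choice, so R = 5. Eliminate 5 elsewhere: U.
U has just one choice, so U = 6.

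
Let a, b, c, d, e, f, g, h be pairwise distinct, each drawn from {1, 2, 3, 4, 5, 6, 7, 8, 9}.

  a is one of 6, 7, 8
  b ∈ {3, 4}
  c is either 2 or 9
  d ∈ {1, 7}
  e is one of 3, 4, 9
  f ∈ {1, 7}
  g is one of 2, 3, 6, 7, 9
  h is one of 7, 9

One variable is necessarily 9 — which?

h

The 8 variables together cover exactly {1, 2, 3, 4, 6, 7, 8, 9} — 8 values for 8 variables — and 8 appears only in a's list, so a = 8.
The 7 still-open variables draw from only 7 values {1, 2, 3, 4, 6, 7, 9}, so each is used; only g can be 6, hence g = 6.
Among the 6 still-open variables, 2 fits only c (and all 6 values in {1, 2, 3, 4, 7, 9} must be used), so c = 2.
The 2 variables d and f are confined to {1, 7}, which locks those values in; drop them from h.
So 9 goes to h.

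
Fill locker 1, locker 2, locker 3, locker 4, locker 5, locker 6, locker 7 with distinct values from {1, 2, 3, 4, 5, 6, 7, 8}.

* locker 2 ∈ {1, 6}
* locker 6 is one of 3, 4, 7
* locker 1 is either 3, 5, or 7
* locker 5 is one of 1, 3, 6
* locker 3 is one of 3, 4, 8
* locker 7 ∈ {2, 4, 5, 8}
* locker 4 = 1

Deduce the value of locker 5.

3

locker 4 must be 1 (only option left). So locker 2, locker 5 can't be 1.
That leaves locker 2 = 6. Remove 6 from locker 5.
So locker 5 = 3.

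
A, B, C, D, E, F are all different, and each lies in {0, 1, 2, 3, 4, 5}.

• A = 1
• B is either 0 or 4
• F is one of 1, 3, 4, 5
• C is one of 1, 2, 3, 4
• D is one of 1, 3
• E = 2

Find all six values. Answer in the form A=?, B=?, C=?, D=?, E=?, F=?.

A must be 1 (only option left). So C, D, F can't be 1.
D's domain is down to {3}, so D = 3. Eliminate 3 elsewhere: C, F.
E has just one choice, so E = 2. Remove 2 from C.
C has just one choice, so C = 4. Eliminate 4 elsewhere: B, F.
F's domain is down to {5}, so F = 5.
B has just one choice, so B = 0.

A=1, B=0, C=4, D=3, E=2, F=5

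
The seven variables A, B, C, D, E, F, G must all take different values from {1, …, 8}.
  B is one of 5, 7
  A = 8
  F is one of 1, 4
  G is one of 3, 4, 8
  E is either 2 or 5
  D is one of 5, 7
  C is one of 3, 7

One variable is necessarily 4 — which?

G

A has just one choice, so A = 8. Strike 8 from G.
Among the 6 still-open variables, 1 fits only F (and all 6 values in {1, 2, 3, 4, 5, 7} must be used), so F = 1.
Among the 5 still-open variables, 2 fits only E (and all 5 values in {2, 3, 4, 5, 7} must be used), so E = 2.
Among the 4 still-open variables, 4 fits only G (and all 4 values in {3, 4, 5, 7} must be used), so G = 4.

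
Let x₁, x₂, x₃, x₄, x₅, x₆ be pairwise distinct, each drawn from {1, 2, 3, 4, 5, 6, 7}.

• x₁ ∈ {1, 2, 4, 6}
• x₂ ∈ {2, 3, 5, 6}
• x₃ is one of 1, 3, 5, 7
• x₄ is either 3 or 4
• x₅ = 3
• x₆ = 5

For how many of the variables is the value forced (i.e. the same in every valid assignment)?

3

x₅ must be 3 (only option left). Remove 3 from x₂, x₃, x₄.
x₆ must be 5 (only option left). Remove 5 from x₂, x₃.
x₄'s domain is down to {4}, so x₄ = 4. Strike 4 from x₁.
Determined: x₄=4, x₅=3, x₆=5. The other variables each still have more than one consistent value. That makes 3.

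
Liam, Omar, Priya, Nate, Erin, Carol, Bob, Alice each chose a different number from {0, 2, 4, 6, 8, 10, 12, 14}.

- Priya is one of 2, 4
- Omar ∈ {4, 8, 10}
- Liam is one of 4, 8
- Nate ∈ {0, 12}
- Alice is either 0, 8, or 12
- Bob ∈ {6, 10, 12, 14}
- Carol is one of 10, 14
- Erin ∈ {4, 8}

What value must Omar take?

10

The 8 variables draw from only 8 values {0, 2, 4, 6, 8, 10, 12, 14}, so each is used; only Priya can be 2, hence Priya = 2.
Among the 7 still-open variables, 6 fits only Bob (and all 7 values in {0, 4, 6, 8, 10, 12, 14} must be used), so Bob = 6.
Among the 6 still-open variables, 14 fits only Carol (and all 6 values in {0, 4, 8, 10, 12, 14} must be used), so Carol = 14.
Among the 5 still-open variables, 10 fits only Omar (and all 5 values in {0, 4, 8, 10, 12} must be used), so Omar = 10.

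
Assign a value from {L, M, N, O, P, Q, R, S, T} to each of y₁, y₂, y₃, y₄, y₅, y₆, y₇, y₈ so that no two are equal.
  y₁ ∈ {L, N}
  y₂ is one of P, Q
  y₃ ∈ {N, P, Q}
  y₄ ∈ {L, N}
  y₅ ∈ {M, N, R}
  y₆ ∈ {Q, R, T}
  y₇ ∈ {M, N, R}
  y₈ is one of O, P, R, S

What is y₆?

y₁ and y₄ between them cover only {L, N} — a naked pair. Remove those values from y₃, y₅, y₇.
y₂ and y₃ between them cover only {P, Q} — a naked pair. Remove those values from y₆, y₈.
The 2 variables y₅ and y₇ are confined to {M, R}, which locks those values in; drop them from y₆, y₈.
So y₆ = T.

T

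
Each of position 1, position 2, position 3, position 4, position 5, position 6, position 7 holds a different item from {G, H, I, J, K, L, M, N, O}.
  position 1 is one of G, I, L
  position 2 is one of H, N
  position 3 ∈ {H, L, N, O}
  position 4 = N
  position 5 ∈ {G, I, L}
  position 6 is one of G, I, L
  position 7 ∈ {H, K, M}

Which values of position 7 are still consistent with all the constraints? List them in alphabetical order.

K, M

position 4 must be N (only option left). So position 2, position 3 can't be N.
position 2 must be H (only option left). So position 3, position 7 can't be H.
position 1, position 5, position 6 share exactly the 3 values {G, I, L}; by pigeonhole those values go to them, so strike G, I, L from position 3.
position 3 must be O (only option left).
No further eliminations apply; position 7 can still be any of K, M.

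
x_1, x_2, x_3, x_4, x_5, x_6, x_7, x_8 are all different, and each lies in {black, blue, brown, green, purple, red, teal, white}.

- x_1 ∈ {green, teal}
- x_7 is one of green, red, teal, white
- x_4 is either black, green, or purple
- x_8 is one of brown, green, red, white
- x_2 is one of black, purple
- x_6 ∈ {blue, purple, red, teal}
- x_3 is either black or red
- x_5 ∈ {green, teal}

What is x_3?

red

The 8 variables together cover exactly {black, blue, brown, green, purple, red, teal, white} — 8 values for 8 variables — and blue appears only in x_6's list, so x_6 = blue.
The 7 still-open variables together cover exactly {black, brown, green, purple, red, teal, white} — 7 values for 7 variables — and brown appears only in x_8's list, so x_8 = brown.
The 6 still-open variables draw from only 6 values {black, green, purple, red, teal, white}, so each is used; only x_7 can be white, hence x_7 = white.
Among the 5 still-open variables, red fits only x_3 (and all 5 values in {black, green, purple, red, teal} must be used), so x_3 = red.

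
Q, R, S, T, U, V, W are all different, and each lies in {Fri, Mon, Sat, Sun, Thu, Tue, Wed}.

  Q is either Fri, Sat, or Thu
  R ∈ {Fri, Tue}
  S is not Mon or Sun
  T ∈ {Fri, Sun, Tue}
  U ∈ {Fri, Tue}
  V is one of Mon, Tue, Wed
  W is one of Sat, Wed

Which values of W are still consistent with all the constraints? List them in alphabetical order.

Sat, Wed

Among the 7 variables, Mon fits only V (and all 7 values in {Fri, Mon, Sat, Sun, Thu, Tue, Wed} must be used), so V = Mon.
The 6 still-open variables draw from only 6 values {Fri, Sat, Sun, Thu, Tue, Wed}, so each is used; only T can be Sun, hence T = Sun.
R and U share exactly the 2 values {Fri, Tue}; by pigeonhole those values go to them, so strike Fri, Tue from Q, S.
No further eliminations apply; W can still be any of Sat, Wed.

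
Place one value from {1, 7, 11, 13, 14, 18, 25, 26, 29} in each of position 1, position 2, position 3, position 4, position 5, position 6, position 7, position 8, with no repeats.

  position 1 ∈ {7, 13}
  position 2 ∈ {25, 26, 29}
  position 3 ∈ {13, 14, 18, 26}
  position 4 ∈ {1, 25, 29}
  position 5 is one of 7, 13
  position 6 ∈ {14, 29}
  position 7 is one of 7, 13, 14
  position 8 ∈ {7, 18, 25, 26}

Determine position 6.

29

The 8 variables draw from only 8 values {1, 7, 13, 14, 18, 25, 26, 29}, so each is used; only position 4 can be 1, hence position 4 = 1.
The 2 variables position 1 and position 5 are confined to {7, 13}, which locks those values in; drop them from position 3, position 7, position 8.
position 7's domain is down to {14}, so position 7 = 14. Strike 14 from position 3, position 6.
So position 6 = 29.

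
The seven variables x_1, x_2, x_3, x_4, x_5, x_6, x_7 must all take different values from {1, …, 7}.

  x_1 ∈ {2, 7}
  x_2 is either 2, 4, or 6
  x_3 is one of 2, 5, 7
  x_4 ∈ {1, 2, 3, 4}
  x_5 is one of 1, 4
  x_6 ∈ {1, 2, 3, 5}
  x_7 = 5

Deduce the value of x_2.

x_7 must be 5 (only option left). Remove 5 from x_3, x_6.
The 6 still-open variables together cover exactly {1, 2, 3, 4, 6, 7} — 6 values for 6 variables — and 6 appears only in x_2's list, so x_2 = 6.

6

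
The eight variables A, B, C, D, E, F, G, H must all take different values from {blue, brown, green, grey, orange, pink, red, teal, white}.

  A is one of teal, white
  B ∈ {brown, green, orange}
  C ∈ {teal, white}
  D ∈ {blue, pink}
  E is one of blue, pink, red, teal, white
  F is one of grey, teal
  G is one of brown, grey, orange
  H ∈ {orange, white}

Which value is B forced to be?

A and C between them cover only {teal, white} — a naked pair. Remove those values from E, F, H.
F's domain is down to {grey}, so F = grey. So G can't be grey.
H has just one choice, so H = orange. Remove orange from B, G.
G must be brown (only option left). So B can't be brown.
So B = green.

green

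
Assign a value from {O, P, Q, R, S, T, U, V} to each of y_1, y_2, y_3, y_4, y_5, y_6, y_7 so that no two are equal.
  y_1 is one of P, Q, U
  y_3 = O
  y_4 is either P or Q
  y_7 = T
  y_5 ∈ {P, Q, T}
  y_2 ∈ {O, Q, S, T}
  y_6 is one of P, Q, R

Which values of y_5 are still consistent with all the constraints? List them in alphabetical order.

y_3 must be O (only option left). Eliminate O elsewhere: y_2.
That leaves y_7 = T. So y_2, y_5 can't be T.
The 5 still-open variables draw from only 5 values {P, Q, R, S, U}, so each is used; only y_6 can be R, hence y_6 = R.
Among the 4 still-open variables, S fits only y_2 (and all 4 values in {P, Q, S, U} must be used), so y_2 = S.
The 3 still-open variables together cover exactly {P, Q, U} — 3 values for 3 variables — and U appears only in y_1's list, so y_1 = U.
No further eliminations apply; y_5 can still be any of P, Q.

P, Q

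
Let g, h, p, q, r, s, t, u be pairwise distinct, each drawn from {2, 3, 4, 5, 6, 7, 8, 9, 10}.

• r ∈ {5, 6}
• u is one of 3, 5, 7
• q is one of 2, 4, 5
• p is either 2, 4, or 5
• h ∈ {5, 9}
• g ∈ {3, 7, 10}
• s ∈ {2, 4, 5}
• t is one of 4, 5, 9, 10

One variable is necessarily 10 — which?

t

The 8 variables draw from only 8 values {2, 3, 4, 5, 6, 7, 9, 10}, so each is used; only r can be 6, hence r = 6.
p, q, s between them cover only {2, 4, 5} — a naked triple. Remove those values from h, t, u.
h has just one choice, so h = 9. So t can't be 9.
So 10 goes to t.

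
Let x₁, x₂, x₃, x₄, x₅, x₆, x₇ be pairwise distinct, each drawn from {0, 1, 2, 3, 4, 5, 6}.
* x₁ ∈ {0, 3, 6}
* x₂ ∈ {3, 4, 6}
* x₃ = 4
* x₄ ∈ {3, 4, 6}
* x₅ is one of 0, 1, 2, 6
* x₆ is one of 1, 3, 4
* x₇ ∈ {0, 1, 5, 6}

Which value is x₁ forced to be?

x₃ has just one choice, so x₃ = 4. Eliminate 4 elsewhere: x₂, x₄, x₆.
The 6 still-open variables together cover exactly {0, 1, 2, 3, 5, 6} — 6 values for 6 variables — and 2 appears only in x₅'s list, so x₅ = 2.
The 5 still-open variables draw from only 5 values {0, 1, 3, 5, 6}, so each is used; only x₇ can be 5, hence x₇ = 5.
The 4 still-open variables together cover exactly {0, 1, 3, 6} — 4 values for 4 variables — and 0 appears only in x₁'s list, so x₁ = 0.

0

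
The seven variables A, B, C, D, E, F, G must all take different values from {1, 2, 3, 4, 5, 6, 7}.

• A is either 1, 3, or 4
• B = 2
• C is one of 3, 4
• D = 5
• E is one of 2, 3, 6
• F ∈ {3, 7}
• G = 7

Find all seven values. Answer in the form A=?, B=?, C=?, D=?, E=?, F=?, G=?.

B's domain is down to {2}, so B = 2. So E can't be 2.
D must be 5 (only option left).
G has just one choice, so G = 7. Remove 7 from F.
That leaves F = 3. Strike 3 from A, C, E.
C must be 4 (only option left). Eliminate 4 elsewhere: A.
E has just one choice, so E = 6.
A's domain is down to {1}, so A = 1.

A=1, B=2, C=4, D=5, E=6, F=3, G=7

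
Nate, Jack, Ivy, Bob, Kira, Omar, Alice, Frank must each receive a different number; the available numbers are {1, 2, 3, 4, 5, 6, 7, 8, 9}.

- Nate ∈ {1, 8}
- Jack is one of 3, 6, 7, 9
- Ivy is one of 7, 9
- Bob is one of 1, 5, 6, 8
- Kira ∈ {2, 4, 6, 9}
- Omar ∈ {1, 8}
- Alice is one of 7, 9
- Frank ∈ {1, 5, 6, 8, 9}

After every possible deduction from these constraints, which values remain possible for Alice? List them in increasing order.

7, 9

The 2 variables Nate and Omar are confined to {1, 8}, which locks those values in; drop them from Bob, Frank.
Ivy and Alice between them cover only {7, 9} — a naked pair. Remove those values from Jack, Kira, Frank.
Bob and Frank share exactly the 2 values {5, 6}; by pigeonhole those values go to them, so strike 5, 6 from Jack, Kira.
Jack has just one choice, so Jack = 3.
No further eliminations apply; Alice can still be any of 7, 9.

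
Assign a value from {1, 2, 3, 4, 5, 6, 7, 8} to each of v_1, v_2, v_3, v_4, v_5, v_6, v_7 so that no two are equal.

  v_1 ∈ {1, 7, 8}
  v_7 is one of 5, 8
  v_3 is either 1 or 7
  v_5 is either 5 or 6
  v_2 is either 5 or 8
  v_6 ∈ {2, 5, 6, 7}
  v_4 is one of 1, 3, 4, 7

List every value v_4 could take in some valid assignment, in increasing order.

v_2 and v_7 between them cover only {5, 8} — a naked pair. Remove those values from v_1, v_5, v_6.
v_5 must be 6 (only option left). Remove 6 from v_6.
v_1 and v_3 between them cover only {1, 7} — a naked pair. Remove those values from v_4, v_6.
That leaves v_6 = 2.
No further eliminations apply; v_4 can still be any of 3, 4.

3, 4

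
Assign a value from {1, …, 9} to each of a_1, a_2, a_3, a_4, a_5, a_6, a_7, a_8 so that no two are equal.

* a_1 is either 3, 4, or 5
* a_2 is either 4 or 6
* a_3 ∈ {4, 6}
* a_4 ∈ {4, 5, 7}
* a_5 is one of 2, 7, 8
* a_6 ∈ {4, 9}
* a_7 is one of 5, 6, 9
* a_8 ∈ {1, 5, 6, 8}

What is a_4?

7

a_2 and a_3 share exactly the 2 values {4, 6}; by pigeonhole those values go to them, so strike 4, 6 from a_1, a_4, a_6, a_7, a_8.
That leaves a_6 = 9. Strike 9 from a_7.
That leaves a_7 = 5. Strike 5 from a_1, a_4, a_8.
So a_4 = 7.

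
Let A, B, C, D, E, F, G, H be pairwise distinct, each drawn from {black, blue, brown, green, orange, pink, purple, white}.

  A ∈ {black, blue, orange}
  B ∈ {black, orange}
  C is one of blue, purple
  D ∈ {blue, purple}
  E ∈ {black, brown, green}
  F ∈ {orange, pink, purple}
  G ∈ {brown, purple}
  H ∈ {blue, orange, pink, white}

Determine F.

pink

Among the 8 variables, green fits only E (and all 8 values in {black, blue, brown, green, orange, pink, purple, white} must be used), so E = green.
The 7 still-open variables draw from only 7 values {black, blue, brown, orange, pink, purple, white}, so each is used; only G can be brown, hence G = brown.
Among the 6 still-open variables, white fits only H (and all 6 values in {black, blue, orange, pink, purple, white} must be used), so H = white.
The 5 still-open variables draw from only 5 values {black, blue, orange, pink, purple}, so each is used; only F can be pink, hence F = pink.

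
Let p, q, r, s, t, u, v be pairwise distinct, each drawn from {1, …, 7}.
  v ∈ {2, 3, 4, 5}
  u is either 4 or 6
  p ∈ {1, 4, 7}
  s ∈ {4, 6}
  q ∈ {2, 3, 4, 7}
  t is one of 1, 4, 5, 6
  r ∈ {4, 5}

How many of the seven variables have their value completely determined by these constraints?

The 2 variables s and u are confined to {4, 6}, which locks those values in; drop them from p, q, r, t, v.
r's domain is down to {5}, so r = 5. Remove 5 from t, v.
t has just one choice, so t = 1. Eliminate 1 elsewhere: p.
That leaves p = 7. Strike 7 from q.
Determined: p=7, r=5, t=1. The other variables each still have more than one consistent value. That makes 3.

3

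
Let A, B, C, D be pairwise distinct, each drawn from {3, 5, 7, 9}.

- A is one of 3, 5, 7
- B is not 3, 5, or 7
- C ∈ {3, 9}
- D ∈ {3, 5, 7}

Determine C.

3

B has just one choice, so B = 9. Eliminate 9 elsewhere: C.
So C = 3.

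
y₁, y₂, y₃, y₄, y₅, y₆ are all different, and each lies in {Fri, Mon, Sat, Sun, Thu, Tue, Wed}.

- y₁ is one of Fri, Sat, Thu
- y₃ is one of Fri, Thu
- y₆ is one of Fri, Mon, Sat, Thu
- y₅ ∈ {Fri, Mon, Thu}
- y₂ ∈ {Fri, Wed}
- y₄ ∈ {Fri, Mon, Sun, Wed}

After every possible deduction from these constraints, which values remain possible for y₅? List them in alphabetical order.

The 6 variables together cover exactly {Fri, Mon, Sat, Sun, Thu, Wed} — 6 values for 6 variables — and Sun appears only in y₄'s list, so y₄ = Sun.
Among the 5 still-open variables, Wed fits only y₂ (and all 5 values in {Fri, Mon, Sat, Thu, Wed} must be used), so y₂ = Wed.
No further eliminations apply; y₅ can still be any of Fri, Mon, Thu.

Fri, Mon, Thu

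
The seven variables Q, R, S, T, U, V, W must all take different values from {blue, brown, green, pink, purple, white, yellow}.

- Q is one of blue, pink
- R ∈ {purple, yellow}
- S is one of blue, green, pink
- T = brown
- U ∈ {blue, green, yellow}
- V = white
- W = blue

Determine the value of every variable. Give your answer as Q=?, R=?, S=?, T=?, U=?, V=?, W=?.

T's domain is down to {brown}, so T = brown.
V must be white (only option left).
W's domain is down to {blue}, so W = blue. Eliminate blue elsewhere: Q, S, U.
Q has just one choice, so Q = pink. So S can't be pink.
S's domain is down to {green}, so S = green. Remove green from U.
U has just one choice, so U = yellow. Eliminate yellow elsewhere: R.
R must be purple (only option left).

Q=pink, R=purple, S=green, T=brown, U=yellow, V=white, W=blue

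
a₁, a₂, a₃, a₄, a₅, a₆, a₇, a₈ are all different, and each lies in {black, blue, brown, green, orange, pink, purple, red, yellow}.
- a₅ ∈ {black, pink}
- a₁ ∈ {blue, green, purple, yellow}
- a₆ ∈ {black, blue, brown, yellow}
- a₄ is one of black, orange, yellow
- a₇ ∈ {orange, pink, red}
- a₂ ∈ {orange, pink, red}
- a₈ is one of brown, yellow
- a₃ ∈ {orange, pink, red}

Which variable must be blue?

a₆

a₂, a₃, a₇ between them cover only {orange, pink, red} — a naked triple. Remove those values from a₄, a₅.
a₅ must be black (only option left). So a₄, a₆ can't be black.
a₄'s domain is down to {yellow}, so a₄ = yellow. Remove yellow from a₁, a₆, a₈.
a₈'s domain is down to {brown}, so a₈ = brown. Eliminate brown elsewhere: a₆.
So blue goes to a₆.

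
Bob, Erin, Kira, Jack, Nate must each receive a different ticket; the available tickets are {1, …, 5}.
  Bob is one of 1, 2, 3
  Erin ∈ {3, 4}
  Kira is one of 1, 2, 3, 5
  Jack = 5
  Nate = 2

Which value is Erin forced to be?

Jack must be 5 (only option left). So Kira can't be 5.
That leaves Nate = 2. So Bob, Kira can't be 2.
Among the 3 still-open variables, 4 fits only Erin (and all 3 values in {1, 3, 4} must be used), so Erin = 4.

4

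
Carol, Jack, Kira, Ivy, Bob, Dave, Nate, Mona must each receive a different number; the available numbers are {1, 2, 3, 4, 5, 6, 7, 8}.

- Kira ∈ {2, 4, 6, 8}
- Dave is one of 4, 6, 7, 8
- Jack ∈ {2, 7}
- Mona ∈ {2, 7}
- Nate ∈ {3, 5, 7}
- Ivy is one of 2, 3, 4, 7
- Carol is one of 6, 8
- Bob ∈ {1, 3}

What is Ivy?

3

The 8 variables together cover exactly {1, 2, 3, 4, 5, 6, 7, 8} — 8 values for 8 variables — and 1 appears only in Bob's list, so Bob = 1.
Among the 7 still-open variables, 5 fits only Nate (and all 7 values in {2, 3, 4, 5, 6, 7, 8} must be used), so Nate = 5.
The 6 still-open variables draw from only 6 values {2, 3, 4, 6, 7, 8}, so each is used; only Ivy can be 3, hence Ivy = 3.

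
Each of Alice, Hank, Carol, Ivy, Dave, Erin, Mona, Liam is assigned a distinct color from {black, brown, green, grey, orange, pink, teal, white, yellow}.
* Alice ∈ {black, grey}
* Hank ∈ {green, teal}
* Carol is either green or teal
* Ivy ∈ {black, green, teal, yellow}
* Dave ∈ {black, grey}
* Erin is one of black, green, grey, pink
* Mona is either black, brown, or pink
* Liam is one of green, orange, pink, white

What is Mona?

brown

The 2 variables Alice and Dave are confined to {black, grey}, which locks those values in; drop them from Ivy, Erin, Mona.
Hank and Carol share exactly the 2 values {green, teal}; by pigeonhole those values go to them, so strike green, teal from Ivy, Erin, Liam.
That leaves Ivy = yellow.
That leaves Erin = pink. Strike pink from Mona, Liam.
So Mona = brown.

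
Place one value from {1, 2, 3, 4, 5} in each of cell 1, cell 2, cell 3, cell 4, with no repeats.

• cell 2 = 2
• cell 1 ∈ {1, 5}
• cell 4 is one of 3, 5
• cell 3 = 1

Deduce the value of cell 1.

5

cell 2 has just one choice, so cell 2 = 2.
That leaves cell 3 = 1. Eliminate 1 elsewhere: cell 1.
So cell 1 = 5.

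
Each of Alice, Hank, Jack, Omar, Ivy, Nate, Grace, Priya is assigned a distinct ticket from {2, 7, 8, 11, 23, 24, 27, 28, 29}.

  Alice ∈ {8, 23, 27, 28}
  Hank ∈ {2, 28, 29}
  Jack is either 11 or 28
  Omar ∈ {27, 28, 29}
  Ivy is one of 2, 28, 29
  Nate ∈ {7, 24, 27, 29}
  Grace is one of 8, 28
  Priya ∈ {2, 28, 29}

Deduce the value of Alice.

Hank, Ivy, Priya share exactly the 3 values {2, 28, 29}; by pigeonhole those values go to them, so strike 2, 28, 29 from Alice, Jack, Omar, Nate, Grace.
Jack has just one choice, so Jack = 11.
Omar's domain is down to {27}, so Omar = 27. Remove 27 from Alice, Nate.
That leaves Grace = 8. Eliminate 8 elsewhere: Alice.
So Alice = 23.

23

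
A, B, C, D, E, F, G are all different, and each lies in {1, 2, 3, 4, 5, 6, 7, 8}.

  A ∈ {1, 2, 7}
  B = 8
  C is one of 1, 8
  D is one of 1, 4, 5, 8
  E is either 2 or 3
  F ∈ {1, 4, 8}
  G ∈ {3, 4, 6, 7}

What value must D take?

B must be 8 (only option left). Eliminate 8 elsewhere: C, D, F.
C has just one choice, so C = 1. Strike 1 from A, D, F.
F must be 4 (only option left). Eliminate 4 elsewhere: D, G.
So D = 5.

5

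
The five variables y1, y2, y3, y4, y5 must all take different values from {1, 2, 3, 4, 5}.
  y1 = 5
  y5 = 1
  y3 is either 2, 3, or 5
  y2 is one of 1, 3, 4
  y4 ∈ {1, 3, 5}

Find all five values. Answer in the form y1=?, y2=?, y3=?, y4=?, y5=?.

y1=5, y2=4, y3=2, y4=3, y5=1

y1 has just one choice, so y1 = 5. Strike 5 from y3, y4.
y5's domain is down to {1}, so y5 = 1. So y2, y4 can't be 1.
y4's domain is down to {3}, so y4 = 3. Remove 3 from y2, y3.
y2's domain is down to {4}, so y2 = 4.
y3 has just one choice, so y3 = 2.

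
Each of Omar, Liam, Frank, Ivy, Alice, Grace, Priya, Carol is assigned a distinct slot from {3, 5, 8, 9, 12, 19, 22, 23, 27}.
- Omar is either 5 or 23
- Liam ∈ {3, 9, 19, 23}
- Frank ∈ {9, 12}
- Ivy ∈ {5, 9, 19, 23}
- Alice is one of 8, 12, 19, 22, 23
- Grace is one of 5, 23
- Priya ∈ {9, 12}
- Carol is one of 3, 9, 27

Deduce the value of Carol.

Omar and Grace share exactly the 2 values {5, 23}; by pigeonhole those values go to them, so strike 5, 23 from Liam, Ivy, Alice.
The 2 variables Frank and Priya are confined to {9, 12}, which locks those values in; drop them from Liam, Ivy, Alice, Carol.
Ivy must be 19 (only option left). Remove 19 from Liam, Alice.
Liam must be 3 (only option left). Strike 3 from Carol.
So Carol = 27.

27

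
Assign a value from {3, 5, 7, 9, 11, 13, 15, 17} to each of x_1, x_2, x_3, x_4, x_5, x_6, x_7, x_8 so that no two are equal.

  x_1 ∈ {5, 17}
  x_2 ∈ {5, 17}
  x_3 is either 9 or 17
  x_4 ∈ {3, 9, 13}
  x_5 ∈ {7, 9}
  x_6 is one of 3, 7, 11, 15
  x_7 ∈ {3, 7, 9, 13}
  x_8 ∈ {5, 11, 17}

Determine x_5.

Among the 8 variables, 15 fits only x_6 (and all 8 values in {3, 5, 7, 9, 11, 13, 15, 17} must be used), so x_6 = 15.
The 7 still-open variables together cover exactly {3, 5, 7, 9, 11, 13, 17} — 7 values for 7 variables — and 11 appears only in x_8's list, so x_8 = 11.
The 2 variables x_1 and x_2 are confined to {5, 17}, which locks those values in; drop them from x_3.
x_3 has just one choice, so x_3 = 9. Eliminate 9 elsewhere: x_4, x_5, x_7.
So x_5 = 7.

7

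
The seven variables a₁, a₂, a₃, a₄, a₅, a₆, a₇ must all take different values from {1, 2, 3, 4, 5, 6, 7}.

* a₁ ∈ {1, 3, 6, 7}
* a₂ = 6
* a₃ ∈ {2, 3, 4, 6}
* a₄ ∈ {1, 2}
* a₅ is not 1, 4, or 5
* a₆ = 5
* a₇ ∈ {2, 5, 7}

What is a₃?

a₂ must be 6 (only option left). Strike 6 from a₁, a₃, a₅.
a₆'s domain is down to {5}, so a₆ = 5. Eliminate 5 elsewhere: a₇.
Among the 5 still-open variables, 4 fits only a₃ (and all 5 values in {1, 2, 3, 4, 7} must be used), so a₃ = 4.

4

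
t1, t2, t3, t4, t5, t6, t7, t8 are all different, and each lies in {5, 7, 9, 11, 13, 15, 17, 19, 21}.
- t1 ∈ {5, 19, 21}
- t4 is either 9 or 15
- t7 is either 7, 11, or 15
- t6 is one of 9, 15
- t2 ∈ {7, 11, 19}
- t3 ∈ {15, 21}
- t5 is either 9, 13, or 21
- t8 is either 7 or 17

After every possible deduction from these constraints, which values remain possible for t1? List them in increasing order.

5, 19

t4 and t6 share exactly the 2 values {9, 15}; by pigeonhole those values go to them, so strike 9, 15 from t3, t5, t7.
t3's domain is down to {21}, so t3 = 21. Eliminate 21 elsewhere: t1, t5.
t5's domain is down to {13}, so t5 = 13.
No further eliminations apply; t1 can still be any of 5, 19.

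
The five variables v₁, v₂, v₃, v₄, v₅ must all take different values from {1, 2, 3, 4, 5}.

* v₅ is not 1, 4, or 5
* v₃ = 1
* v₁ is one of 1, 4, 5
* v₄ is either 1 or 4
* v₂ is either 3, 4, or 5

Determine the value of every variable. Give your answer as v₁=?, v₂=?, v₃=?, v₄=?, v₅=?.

v₃ must be 1 (only option left). Eliminate 1 elsewhere: v₁, v₄.
That leaves v₄ = 4. Strike 4 from v₁, v₂.
v₁ must be 5 (only option left). So v₂ can't be 5.
v₂ has just one choice, so v₂ = 3. Strike 3 from v₅.
v₅'s domain is down to {2}, so v₅ = 2.

v₁=5, v₂=3, v₃=1, v₄=4, v₅=2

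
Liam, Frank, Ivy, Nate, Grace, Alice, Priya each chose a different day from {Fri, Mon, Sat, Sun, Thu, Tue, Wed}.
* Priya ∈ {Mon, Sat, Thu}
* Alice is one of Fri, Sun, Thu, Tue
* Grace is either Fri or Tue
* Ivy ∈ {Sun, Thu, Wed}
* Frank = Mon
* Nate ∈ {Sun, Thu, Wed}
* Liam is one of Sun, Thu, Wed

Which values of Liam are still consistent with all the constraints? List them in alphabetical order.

Frank must be Mon (only option left). So Priya can't be Mon.
The 6 still-open variables together cover exactly {Fri, Sat, Sun, Thu, Tue, Wed} — 6 values for 6 variables — and Sat appears only in Priya's list, so Priya = Sat.
Liam, Ivy, Nate share exactly the 3 values {Sun, Thu, Wed}; by pigeonhole those values go to them, so strike Sun, Thu, Wed from Alice.
No further eliminations apply; Liam can still be any of Sun, Thu, Wed.

Sun, Thu, Wed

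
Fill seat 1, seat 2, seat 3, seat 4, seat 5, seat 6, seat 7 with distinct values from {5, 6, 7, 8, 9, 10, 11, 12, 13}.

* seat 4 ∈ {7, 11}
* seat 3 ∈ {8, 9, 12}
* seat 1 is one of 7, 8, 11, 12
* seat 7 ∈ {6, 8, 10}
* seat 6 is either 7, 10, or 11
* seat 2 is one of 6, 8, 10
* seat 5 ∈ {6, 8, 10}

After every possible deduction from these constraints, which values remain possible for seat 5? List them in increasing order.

The 7 variables together cover exactly {6, 7, 8, 9, 10, 11, 12} — 7 values for 7 variables — and 9 appears only in seat 3's list, so seat 3 = 9.
The 6 still-open variables together cover exactly {6, 7, 8, 10, 11, 12} — 6 values for 6 variables — and 12 appears only in seat 1's list, so seat 1 = 12.
The 3 variables seat 2, seat 5, seat 7 are confined to {6, 8, 10}, which locks those values in; drop them from seat 6.
No further eliminations apply; seat 5 can still be any of 6, 8, 10.

6, 8, 10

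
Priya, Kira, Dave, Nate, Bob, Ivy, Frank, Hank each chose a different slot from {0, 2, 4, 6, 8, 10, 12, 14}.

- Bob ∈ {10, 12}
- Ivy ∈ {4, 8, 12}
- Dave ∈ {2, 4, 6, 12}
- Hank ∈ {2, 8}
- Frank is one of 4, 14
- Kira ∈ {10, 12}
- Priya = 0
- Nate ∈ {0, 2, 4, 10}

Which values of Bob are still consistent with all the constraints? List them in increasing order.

10, 12

Priya has just one choice, so Priya = 0. Strike 0 from Nate.
The 7 still-open variables together cover exactly {2, 4, 6, 8, 10, 12, 14} — 7 values for 7 variables — and 6 appears only in Dave's list, so Dave = 6.
The 6 still-open variables draw from only 6 values {2, 4, 8, 10, 12, 14}, so each is used; only Frank can be 14, hence Frank = 14.
Kira and Bob share exactly the 2 values {10, 12}; by pigeonhole those values go to them, so strike 10, 12 from Nate, Ivy.
No further eliminations apply; Bob can still be any of 10, 12.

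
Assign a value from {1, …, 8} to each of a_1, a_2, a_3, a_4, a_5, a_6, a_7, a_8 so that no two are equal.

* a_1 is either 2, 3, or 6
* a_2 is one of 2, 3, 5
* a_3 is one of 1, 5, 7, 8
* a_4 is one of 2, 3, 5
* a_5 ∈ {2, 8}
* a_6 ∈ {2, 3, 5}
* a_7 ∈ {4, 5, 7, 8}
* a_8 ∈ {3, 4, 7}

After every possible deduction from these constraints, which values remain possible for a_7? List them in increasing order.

The 8 variables draw from only 8 values {1, 2, 3, 4, 5, 6, 7, 8}, so each is used; only a_3 can be 1, hence a_3 = 1.
The 7 still-open variables draw from only 7 values {2, 3, 4, 5, 6, 7, 8}, so each is used; only a_1 can be 6, hence a_1 = 6.
a_2, a_4, a_6 share exactly the 3 values {2, 3, 5}; by pigeonhole those values go to them, so strike 2, 3, 5 from a_5, a_7, a_8.
a_5's domain is down to {8}, so a_5 = 8. Eliminate 8 elsewhere: a_7.
No further eliminations apply; a_7 can still be any of 4, 7.

4, 7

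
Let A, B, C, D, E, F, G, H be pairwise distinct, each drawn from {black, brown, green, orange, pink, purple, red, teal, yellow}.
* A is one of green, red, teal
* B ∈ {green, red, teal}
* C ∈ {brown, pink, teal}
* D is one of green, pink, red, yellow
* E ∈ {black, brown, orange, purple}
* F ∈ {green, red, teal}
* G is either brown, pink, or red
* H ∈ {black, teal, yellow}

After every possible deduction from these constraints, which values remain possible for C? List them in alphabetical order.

A, B, F share exactly the 3 values {green, red, teal}; by pigeonhole those values go to them, so strike green, red, teal from C, D, G, H.
The 2 variables C and G are confined to {brown, pink}, which locks those values in; drop them from D, E.
That leaves D = yellow. Remove yellow from H.
H's domain is down to {black}, so H = black. Strike black from E.
No further eliminations apply; C can still be any of brown, pink.

brown, pink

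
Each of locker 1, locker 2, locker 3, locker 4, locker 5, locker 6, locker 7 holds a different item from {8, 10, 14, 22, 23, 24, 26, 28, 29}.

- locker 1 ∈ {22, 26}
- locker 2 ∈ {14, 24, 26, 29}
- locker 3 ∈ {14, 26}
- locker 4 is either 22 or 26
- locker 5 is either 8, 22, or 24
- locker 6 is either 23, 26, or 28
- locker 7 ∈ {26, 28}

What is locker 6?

23

locker 1 and locker 4 share exactly the 2 values {22, 26}; by pigeonhole those values go to them, so strike 22, 26 from locker 2, locker 3, locker 5, locker 6, locker 7.
locker 3's domain is down to {14}, so locker 3 = 14. So locker 2 can't be 14.
locker 7 has just one choice, so locker 7 = 28. Eliminate 28 elsewhere: locker 6.
So locker 6 = 23.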